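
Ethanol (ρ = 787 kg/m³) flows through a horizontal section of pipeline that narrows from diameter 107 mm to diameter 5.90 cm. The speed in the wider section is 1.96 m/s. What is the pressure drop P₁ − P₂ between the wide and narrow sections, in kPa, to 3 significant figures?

Continuity gives A₁v₁ = A₂v₂, so v₂ = (89.9 cm²)/(27.3 cm²) × 1.96 m/s = 6.45 m/s.
Along the horizontal streamline, P + ½ρv² is constant.
P₁ − P₂ = ½·787·(6.45² − 1.96²) = ½·787·37.7 = 14800 Pa.

ΔP = 14.8 kPa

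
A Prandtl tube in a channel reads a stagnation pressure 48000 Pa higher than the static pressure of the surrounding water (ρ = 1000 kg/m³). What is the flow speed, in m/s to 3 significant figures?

v ≈ 9.80 m/s

Bernoulli between the free stream and the stagnation point: ½ρv² = P_stag − P_static.
v = √(2ΔP/ρ) = √(2·48000/1000) = 9.80 m/s.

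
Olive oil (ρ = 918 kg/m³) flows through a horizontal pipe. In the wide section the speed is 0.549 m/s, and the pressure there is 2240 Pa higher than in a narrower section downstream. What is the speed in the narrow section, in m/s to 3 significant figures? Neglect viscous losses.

Along the level pipe P + ½ρv² is conserved, hence v₂² = v₁² + 2(P₁ − P₂)/ρ.
v₂ = √(0.549² + 2·2240/918) = √(0.301 + 4.88) = 2.28 m/s.

2.28 m/s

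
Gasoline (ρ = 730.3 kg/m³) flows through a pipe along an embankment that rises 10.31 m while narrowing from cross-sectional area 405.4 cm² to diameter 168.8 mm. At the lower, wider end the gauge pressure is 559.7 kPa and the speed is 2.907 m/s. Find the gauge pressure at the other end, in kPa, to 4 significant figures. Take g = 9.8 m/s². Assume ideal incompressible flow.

P₂ ≈ 478.9 kPa

By continuity, v₂ = v₁·A₁/A₂ = 2.907·(405.4/223.8) = 5.266 m/s.
Bernoulli: P₁ + ½ρv₁² + ρg h₁ = P₂ + ½ρv₂² + ρg h₂, so P₂ = P₁ + ½ρ(v₁² − v₂²) − ρg(h₂ − h₁).
P₂ = 559700 + ½·730.3·(2.907² − 5.266²) − 730.3·9.8·(+10.31) = 559700 + (-7041) − (73790) = 478900 Pa.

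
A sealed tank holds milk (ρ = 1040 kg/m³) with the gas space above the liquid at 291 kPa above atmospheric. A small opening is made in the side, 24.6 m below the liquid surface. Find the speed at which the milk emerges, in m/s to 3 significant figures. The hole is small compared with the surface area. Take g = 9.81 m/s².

v ≈ 32.3 m/s

Take point 1 at the surface (v₁ ≈ 0) and point 2 at the hole (at atmospheric pressure). Bernoulli: P₁ + ρg h = P_atm + ½ρv₂².
With P₁ − P_atm = 291000 Pa, v₂ = √(2gh + 2ΔP/ρ) = √(2·9.81·24.6 + 2·291000/1040) = 32.3 m/s.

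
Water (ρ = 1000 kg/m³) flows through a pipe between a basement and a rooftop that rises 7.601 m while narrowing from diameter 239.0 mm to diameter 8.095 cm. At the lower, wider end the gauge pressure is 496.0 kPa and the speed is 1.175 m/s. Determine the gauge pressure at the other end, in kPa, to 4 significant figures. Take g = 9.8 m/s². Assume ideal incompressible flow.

The volume flow rate is constant, so v₂ = (A₁/A₂)v₁ = (448.6/51.47)·1.175 = 10.24 m/s.
Bernoulli: P₁ + ½ρv₁² + ρg h₁ = P₂ + ½ρv₂² + ρg h₂, so P₂ = P₁ + ½ρ(v₁² − v₂²) − ρg(h₂ − h₁).
P₂ = 496000 + ½·1000·(1.175² − 10.24²) − 1000·9.8·(+7.601) = 496000 + (-51760) − (74490) = 369700 Pa.

P₂ ≈ 369.7 kPa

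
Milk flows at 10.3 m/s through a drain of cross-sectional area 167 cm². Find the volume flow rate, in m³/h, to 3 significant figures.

Q ≈ 619 m³/h

Q = A·v = 0.0167 m² × 10.3 m/s = 0.172 m³/s.
Converting: 0.172 m³/s × 3600 = 619 m³/h.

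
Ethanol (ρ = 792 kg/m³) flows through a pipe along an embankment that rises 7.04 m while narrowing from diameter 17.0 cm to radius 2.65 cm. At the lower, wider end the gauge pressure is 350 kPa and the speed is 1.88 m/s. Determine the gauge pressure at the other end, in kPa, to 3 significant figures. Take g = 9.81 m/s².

Mass conservation (A₁v₁ = A₂v₂) gives v₂ = 1.88 × 227/22.1 = 19.3 m/s.
Bernoulli: P₁ + ½ρv₁² + ρg h₁ = P₂ + ½ρv₂² + ρg h₂, so P₂ = P₁ + ½ρ(v₁² − v₂²) − ρg(h₂ − h₁).
P₂ = 350000 + ½·792·(1.88² − 19.3²) − 792·9.81·(+7.04) = 350000 + (-147000) − (54700) = 149000 Pa.

P₂ ≈ 149 kPa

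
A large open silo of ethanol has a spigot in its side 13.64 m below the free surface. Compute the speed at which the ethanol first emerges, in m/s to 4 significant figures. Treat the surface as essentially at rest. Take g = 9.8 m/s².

v ≈ 16.35 m/s

Bernoulli from surface to hole (P equal, v_surface ≈ 0): v = √(2gh) = √(2×9.8×13.64) = 16.35 m/s.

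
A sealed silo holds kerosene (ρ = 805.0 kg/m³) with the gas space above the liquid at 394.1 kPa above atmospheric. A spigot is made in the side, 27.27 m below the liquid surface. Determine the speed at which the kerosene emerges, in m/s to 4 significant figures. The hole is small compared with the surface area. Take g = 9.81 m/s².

v ≈ 38.91 m/s

Take point 1 at the surface (v₁ ≈ 0) and point 2 at the hole (at atmospheric pressure). Bernoulli: P₁ + ρg h = P_atm + ½ρv₂².
With P₁ − P_atm = 394100 Pa, v₂ = √(2gh + 2ΔP/ρ) = √(2·9.81·27.27 + 2·394100/805.0) = 38.91 m/s.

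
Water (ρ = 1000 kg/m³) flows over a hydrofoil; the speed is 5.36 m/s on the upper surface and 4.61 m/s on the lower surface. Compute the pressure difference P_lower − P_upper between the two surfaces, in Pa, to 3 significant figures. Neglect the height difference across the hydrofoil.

ΔP ≈ 3740 Pa

The pressure is lower where the speed is higher: ΔP = ½ρ(v_up² − v_low²).
ΔP = ½·1000·(5.36² − 4.61²) = 3740 Pa.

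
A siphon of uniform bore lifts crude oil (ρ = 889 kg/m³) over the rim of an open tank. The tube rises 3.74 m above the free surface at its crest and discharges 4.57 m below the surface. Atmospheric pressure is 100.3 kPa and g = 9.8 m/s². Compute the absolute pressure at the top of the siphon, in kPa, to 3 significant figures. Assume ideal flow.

P_top ≈ 27.9 kPa

The outlet speed comes from Torricelli: v = √(2g·4.57) = 9.46 m/s.
With constant cross-section the crest speed equals v; applying Bernoulli from the surface up to the crest, P_top = P_atm − ½ρv² − ρg·h_top.
P_top = 100300 − ½·889·9.46² − 889·9.8·3.74 = 27900 Pa.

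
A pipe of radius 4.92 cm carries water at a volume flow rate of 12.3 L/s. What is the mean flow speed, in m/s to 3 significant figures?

v = 1.62 m/s

Q = 12.3 L/s = 0.0123 m³/s.
v = Q/A = 0.0123 / 0.00760 = 1.62 m/s.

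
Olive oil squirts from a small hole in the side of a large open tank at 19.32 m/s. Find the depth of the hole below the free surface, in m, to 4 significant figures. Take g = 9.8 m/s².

h = 19.04 m

Inverting v = √(2gh) gives h = v² / 2g.
h = 19.32²/(2·9.8) = 373.3/19.60 = 19.04 m.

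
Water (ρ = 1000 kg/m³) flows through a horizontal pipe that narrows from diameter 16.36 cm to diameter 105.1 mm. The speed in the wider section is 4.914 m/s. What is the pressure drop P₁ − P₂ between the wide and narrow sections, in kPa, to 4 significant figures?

The volume flow rate is constant, so v₂ = (A₁/A₂)v₁ = (210.2/86.76)·4.914 = 11.91 m/s.
Along the horizontal streamline, P + ½ρv² is constant.
P₁ − P₂ = ½·1000·(11.91² − 4.914²) = ½·1000·117.6 = 58810 Pa.

58.81 kPa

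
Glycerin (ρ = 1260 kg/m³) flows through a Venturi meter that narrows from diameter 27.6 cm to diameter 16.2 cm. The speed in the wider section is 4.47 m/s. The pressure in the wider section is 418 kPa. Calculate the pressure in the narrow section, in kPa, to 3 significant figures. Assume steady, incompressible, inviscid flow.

P₂ ≈ 325 kPa

The volume flow rate is constant, so v₂ = (A₁/A₂)v₁ = (598/206)·4.47 = 13.0 m/s.
With no height change, Bernoulli's equation is P₁ + ½ρv₁² = P₂ + ½ρv₂².
P₂ = P₁ − ½ρ(v₂² − v₁²) = 418000 − ½·1260·(13.0² − 4.47²) = 418000 − 93500 = 325000 Pa.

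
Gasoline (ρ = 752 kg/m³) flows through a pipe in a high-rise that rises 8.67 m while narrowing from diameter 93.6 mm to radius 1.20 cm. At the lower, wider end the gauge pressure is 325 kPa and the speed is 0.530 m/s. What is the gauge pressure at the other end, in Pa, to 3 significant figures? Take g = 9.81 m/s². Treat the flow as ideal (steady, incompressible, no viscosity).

P₂ ≈ 237000 Pa

Mass conservation (A₁v₁ = A₂v₂) gives v₂ = 0.530 × 68.8/4.52 = 8.06 m/s.
Bernoulli: P₁ + ½ρv₁² + ρg h₁ = P₂ + ½ρv₂² + ρg h₂, so P₂ = P₁ + ½ρ(v₁² − v₂²) − ρg(h₂ − h₁).
P₂ = 325000 + ½·752·(0.530² − 8.06²) − 752·9.81·(+8.67) = 325000 + (-24300) − (64000) = 237000 Pa.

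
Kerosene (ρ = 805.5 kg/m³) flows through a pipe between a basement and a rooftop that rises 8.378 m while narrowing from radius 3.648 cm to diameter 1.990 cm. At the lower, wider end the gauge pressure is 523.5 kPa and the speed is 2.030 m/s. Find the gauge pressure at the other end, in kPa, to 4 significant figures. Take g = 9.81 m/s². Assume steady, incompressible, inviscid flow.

159.1 kPa

Continuity gives A₁v₁ = A₂v₂, so v₂ = (41.81 cm²)/(3.110 cm²) × 2.030 m/s = 27.29 m/s.
Applying Bernoulli between the two ends and solving for P₂: P₂ = P₁ + ½ρ(v₁² − v₂²) − ρgΔh.
P₂ = 523500 + ½·805.5·(2.030² − 27.29²) − 805.5·9.81·(+8.378) = 523500 + (-298200) − (66200) = 159100 Pa.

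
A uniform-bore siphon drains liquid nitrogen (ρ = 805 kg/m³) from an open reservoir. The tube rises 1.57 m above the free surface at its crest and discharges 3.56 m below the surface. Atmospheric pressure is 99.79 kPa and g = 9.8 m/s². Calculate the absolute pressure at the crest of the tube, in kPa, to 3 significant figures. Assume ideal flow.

Bernoulli surface→outlet gives ½v² = g·h_out, so v = √(2·9.8·3.56) = 8.35 m/s.
The bore is uniform, so the speed at the crest is the same v. Bernoulli surface→crest: P_atm = P_top + ½ρv² + ρg·h_top.
P_top = 99790 − ½·805·8.35² − 805·9.8·1.57 = 59300 Pa.

P_top ≈ 59.3 kPa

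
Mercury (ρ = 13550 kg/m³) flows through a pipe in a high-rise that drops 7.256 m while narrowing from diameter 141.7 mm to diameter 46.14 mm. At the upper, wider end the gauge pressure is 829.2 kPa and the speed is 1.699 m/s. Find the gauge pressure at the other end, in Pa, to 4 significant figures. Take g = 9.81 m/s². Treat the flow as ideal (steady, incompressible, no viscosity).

73600 Pa

The volume flow rate is constant, so v₂ = (A₁/A₂)v₁ = (157.7/16.72)·1.699 = 16.02 m/s.
Bernoulli: P₁ + ½ρv₁² + ρg h₁ = P₂ + ½ρv₂² + ρg h₂, so P₂ = P₁ + ½ρ(v₁² − v₂²) − ρg(h₂ − h₁).
P₂ = 829200 + ½·13550·(1.699² − 16.02²) − 13550·9.81·(−7.256) = 829200 + (-1720000) − (-964500) = 73600 Pa.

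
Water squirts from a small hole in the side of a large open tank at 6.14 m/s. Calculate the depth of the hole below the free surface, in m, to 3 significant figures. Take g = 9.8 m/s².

For a small hole in a large open tank, ½v² = gh, giving h = v²/(2g).
h = 6.14²/(2·9.8) = 37.7/19.60 = 1.92 m.

h ≈ 1.92 m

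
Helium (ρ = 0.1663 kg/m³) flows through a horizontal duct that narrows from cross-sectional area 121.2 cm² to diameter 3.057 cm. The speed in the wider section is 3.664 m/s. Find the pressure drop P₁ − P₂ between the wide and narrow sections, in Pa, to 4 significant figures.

Mass conservation (A₁v₁ = A₂v₂) gives v₂ = 3.664 × 121.2/7.340 = 60.50 m/s.
The pipe is horizontal, so Bernoulli reduces to P₁ + ½ρv₁² = P₂ + ½ρv₂².
P₁ − P₂ = ½·0.1663·(60.50² − 3.664²) = ½·0.1663·3647 = 303.3 Pa.

ΔP ≈ 303.3 Pa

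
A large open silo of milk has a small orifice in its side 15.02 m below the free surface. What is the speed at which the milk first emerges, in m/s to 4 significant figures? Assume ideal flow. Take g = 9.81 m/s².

With the surface at rest and both surface and jet at atmospheric pressure, Bernoulli gives ρg h = ½ρv², so v = √(2gh) = √(2·9.81·15.02) = 17.17 m/s.

v ≈ 17.17 m/s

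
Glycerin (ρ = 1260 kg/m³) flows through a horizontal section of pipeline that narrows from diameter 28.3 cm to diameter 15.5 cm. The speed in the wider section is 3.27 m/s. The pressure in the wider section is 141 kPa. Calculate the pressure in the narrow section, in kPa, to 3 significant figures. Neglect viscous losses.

P₂ ≈ 72.9 kPa

Mass conservation (A₁v₁ = A₂v₂) gives v₂ = 3.27 × 629/189 = 10.9 m/s.
With no height change, Bernoulli's equation is P₁ + ½ρv₁² = P₂ + ½ρv₂².
P₂ = P₁ − ½ρ(v₂² − v₁²) = 141000 − ½·1260·(10.9² − 3.27²) = 141000 − 68100 = 72900 Pa.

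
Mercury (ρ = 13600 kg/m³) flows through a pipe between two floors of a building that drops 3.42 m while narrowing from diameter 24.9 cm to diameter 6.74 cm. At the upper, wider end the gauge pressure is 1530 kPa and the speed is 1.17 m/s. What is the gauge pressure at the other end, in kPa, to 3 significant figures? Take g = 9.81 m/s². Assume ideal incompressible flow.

P₂ = 262 kPa

By continuity, v₂ = v₁·A₁/A₂ = 1.17·(487/35.7) = 16.0 m/s.
Bernoulli: P₁ + ½ρv₁² + ρg h₁ = P₂ + ½ρv₂² + ρg h₂, so P₂ = P₁ + ½ρ(v₁² − v₂²) − ρg(h₂ − h₁).
P₂ = 1530000 + ½·13600·(1.17² − 16.0²) − 13600·9.81·(−3.42) = 1530000 + (-1720000) − (-456000) = 262000 Pa.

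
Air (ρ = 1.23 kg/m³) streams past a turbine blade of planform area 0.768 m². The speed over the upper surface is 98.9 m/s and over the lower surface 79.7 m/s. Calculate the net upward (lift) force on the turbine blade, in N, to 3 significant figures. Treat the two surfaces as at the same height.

The faster flow above has the lower pressure; Bernoulli (same height) gives ΔP = ½ρ(v_up² − v_low²).
ΔP = ½·1.23·(98.9² − 79.7²) = 2110 Pa.
Lift = ΔP · A = 2110 × 0.768 = 1620 N.

1620 N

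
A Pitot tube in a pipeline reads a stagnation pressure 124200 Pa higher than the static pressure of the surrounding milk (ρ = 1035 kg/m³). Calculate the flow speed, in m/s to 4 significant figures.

v ≈ 15.49 m/s

Bernoulli between the free stream and the stagnation point: ½ρv² = P_stag − P_static.
v = √(2ΔP/ρ) = √(2·124200/1035) = 15.49 m/s.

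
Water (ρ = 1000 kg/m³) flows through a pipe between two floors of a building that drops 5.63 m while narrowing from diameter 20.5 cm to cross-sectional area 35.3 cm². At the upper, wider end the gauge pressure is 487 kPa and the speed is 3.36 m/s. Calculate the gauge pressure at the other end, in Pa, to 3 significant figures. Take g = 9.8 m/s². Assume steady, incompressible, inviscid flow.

Mass conservation (A₁v₁ = A₂v₂) gives v₂ = 3.36 × 330/35.3 = 31.4 m/s.
Bernoulli: P₁ + ½ρv₁² + ρg h₁ = P₂ + ½ρv₂² + ρg h₂, so P₂ = P₁ + ½ρ(v₁² − v₂²) − ρg(h₂ − h₁).
P₂ = 487000 + ½·1000·(3.36² − 31.4²) − 1000·9.8·(−5.63) = 487000 + (-488000) − (-55200) = 54300 Pa.

P₂ ≈ 54300 Pa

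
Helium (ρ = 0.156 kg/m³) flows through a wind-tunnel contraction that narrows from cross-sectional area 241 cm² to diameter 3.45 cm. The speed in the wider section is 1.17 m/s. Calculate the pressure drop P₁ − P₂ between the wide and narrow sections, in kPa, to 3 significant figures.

ΔP ≈ 0.0709 kPa

Mass conservation (A₁v₁ = A₂v₂) gives v₂ = 1.17 × 241/9.35 = 30.2 m/s.
Along the horizontal streamline, P + ½ρv² is constant.
P₁ − P₂ = ½·0.156·(30.2² − 1.17²) = ½·0.156·908 = 70.9 Pa.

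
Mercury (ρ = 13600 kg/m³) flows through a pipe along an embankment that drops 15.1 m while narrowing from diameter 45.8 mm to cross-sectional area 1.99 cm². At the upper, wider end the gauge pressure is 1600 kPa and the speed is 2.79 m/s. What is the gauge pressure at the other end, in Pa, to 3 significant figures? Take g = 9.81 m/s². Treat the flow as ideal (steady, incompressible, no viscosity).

P₂ = 39600 Pa

The volume flow rate is constant, so v₂ = (A₁/A₂)v₁ = (16.5/1.99)·2.79 = 23.1 m/s.
Applying Bernoulli between the two ends and solving for P₂: P₂ = P₁ + ½ρ(v₁² − v₂²) − ρgΔh.
P₂ = 1600000 + ½·13600·(2.79² − 23.1²) − 13600·9.81·(−15.1) = 1600000 + (-3570000) − (-2010000) = 39600 Pa.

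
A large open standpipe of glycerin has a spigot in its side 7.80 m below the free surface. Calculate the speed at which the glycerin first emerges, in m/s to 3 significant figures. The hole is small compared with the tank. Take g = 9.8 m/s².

Bernoulli from surface to hole (P equal, v_surface ≈ 0): v = √(2gh) = √(2×9.8×7.80) = 12.4 m/s.

12.4 m/s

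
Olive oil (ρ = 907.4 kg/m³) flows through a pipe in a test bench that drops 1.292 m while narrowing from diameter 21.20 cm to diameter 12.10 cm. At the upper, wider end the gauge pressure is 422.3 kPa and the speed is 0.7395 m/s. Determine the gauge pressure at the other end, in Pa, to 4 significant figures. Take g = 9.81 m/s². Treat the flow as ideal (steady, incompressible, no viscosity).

431700 Pa

The volume flow rate is constant, so v₂ = (A₁/A₂)v₁ = (353.0/115.0)·0.7395 = 2.270 m/s.
Applying Bernoulli between the two ends and solving for P₂: P₂ = P₁ + ½ρ(v₁² − v₂²) − ρgΔh.
P₂ = 422300 + ½·907.4·(0.7395² − 2.270²) − 907.4·9.81·(−1.292) = 422300 + (-2090) − (-11500) = 431700 Pa.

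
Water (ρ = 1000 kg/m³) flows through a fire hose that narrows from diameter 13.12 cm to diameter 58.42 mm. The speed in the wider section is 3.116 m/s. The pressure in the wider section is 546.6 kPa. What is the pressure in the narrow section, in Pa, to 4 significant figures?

428000 Pa

By continuity, v₂ = v₁·A₁/A₂ = 3.116·(135.2/26.80) = 15.72 m/s.
With no height change, Bernoulli's equation is P₁ + ½ρv₁² = P₂ + ½ρv₂².
P₂ = P₁ − ½ρ(v₂² − v₁²) = 546600 − ½·1000·(15.72² − 3.116²) = 546600 − 118600 = 428000 Pa.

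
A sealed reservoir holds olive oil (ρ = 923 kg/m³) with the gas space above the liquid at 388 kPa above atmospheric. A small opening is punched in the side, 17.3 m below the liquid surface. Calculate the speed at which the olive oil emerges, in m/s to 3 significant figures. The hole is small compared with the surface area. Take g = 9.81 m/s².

v ≈ 34.4 m/s

Take point 1 at the surface (v₁ ≈ 0) and point 2 at the hole (at atmospheric pressure). Bernoulli: P₁ + ρg h = P_atm + ½ρv₂².
With P₁ − P_atm = 388000 Pa, v₂ = √(2gh + 2ΔP/ρ) = √(2·9.81·17.3 + 2·388000/923) = 34.4 m/s.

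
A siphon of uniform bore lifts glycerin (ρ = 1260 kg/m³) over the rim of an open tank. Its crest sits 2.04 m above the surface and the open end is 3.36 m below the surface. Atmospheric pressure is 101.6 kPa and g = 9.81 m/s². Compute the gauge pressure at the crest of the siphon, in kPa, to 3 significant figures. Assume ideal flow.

-66.7 kPa

From the surface to the outlet (both open to atmosphere, surface at rest): v = √(2g·h_out) = √(2·9.81·3.36) = 8.12 m/s.
The bore is uniform, so the speed at the crest is the same v. Bernoulli surface→crest: P_atm = P_top + ½ρv² + ρg·h_top.
P_top = 101600 − ½·1260·8.12² − 1260·9.81·2.04 = 34900 Pa. So P_gauge = P_top − P_atm = -66700 Pa.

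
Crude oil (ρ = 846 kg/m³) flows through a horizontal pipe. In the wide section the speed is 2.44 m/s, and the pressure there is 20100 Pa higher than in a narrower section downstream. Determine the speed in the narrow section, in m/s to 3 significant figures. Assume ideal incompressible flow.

v₂ = 7.31 m/s

With h₁ = h₂, rearranging Bernoulli gives v₂ = √(v₁² + 2ΔP/ρ).
v₂ = √(2.44² + 2·20100/846) = √(5.95 + 47.5) = 7.31 m/s.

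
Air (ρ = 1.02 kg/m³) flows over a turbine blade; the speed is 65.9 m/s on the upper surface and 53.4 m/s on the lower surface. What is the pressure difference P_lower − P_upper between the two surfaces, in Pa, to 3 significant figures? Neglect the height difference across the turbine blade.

With negligible Δh, P + ½ρv² is constant, so P_low − P_up = ½ρ(v_up² − v_low²).
ΔP = ½·1.02·(65.9² − 53.4²) = 761 Pa.

ΔP = 761 Pa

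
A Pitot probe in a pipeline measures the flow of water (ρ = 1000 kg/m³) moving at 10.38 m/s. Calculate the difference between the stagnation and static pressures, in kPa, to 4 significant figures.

ΔP = 53.87 kPa

The dynamic pressure equals the rise in static pressure at the stagnation point: ΔP = ½ρv².
ΔP = ½·1000·10.38² = 53870 Pa.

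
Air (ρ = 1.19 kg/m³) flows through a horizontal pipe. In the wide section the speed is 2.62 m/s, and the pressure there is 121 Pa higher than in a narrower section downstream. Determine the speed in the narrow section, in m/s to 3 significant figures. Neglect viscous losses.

v₂ ≈ 14.5 m/s

With h₁ = h₂, rearranging Bernoulli gives v₂ = √(v₁² + 2ΔP/ρ).
v₂ = √(2.62² + 2·121/1.19) = √(6.86 + 203) = 14.5 m/s.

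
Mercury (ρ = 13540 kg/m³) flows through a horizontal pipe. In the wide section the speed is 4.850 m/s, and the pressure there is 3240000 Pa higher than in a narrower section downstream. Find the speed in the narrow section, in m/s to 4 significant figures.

With h₁ = h₂, rearranging Bernoulli gives v₂ = √(v₁² + 2ΔP/ρ).
v₂ = √(4.850² + 2·3240000/13540) = √(23.52 + 478.6) = 22.41 m/s.

v₂ = 22.41 m/s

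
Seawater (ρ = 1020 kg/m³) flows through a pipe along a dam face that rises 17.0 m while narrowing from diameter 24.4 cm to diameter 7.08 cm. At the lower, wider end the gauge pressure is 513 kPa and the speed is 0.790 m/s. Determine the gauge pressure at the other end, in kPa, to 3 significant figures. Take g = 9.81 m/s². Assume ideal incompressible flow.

By continuity, v₂ = v₁·A₁/A₂ = 0.790·(468/39.4) = 9.38 m/s.
Applying Bernoulli between the two ends and solving for P₂: P₂ = P₁ + ½ρ(v₁² − v₂²) − ρgΔh.
P₂ = 513000 + ½·1020·(0.790² − 9.38²) − 1020·9.81·(+17.0) = 513000 + (-44600) − (170000) = 298000 Pa.

298 kPa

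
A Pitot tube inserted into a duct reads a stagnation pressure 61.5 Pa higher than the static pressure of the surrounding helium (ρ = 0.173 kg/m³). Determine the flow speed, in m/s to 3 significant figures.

26.7 m/s

At the stagnation point the flow is brought to rest, so Bernoulli gives P_stag − P_static = ½ρv².
v = √(2ΔP/ρ) = √(2·61.5/0.173) = 26.7 m/s.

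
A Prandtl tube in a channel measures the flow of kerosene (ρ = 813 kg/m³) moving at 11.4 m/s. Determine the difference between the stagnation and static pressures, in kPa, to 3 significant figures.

The dynamic pressure equals the rise in static pressure at the stagnation point: ΔP = ½ρv².
ΔP = ½·813·11.4² = 52800 Pa.

ΔP ≈ 52.8 kPa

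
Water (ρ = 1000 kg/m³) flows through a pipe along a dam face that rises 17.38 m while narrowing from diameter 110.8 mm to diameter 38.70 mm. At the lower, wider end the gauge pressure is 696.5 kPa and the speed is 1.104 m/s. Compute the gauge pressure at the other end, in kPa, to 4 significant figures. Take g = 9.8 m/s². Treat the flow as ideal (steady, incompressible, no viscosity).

P₂ ≈ 485.8 kPa

Mass conservation (A₁v₁ = A₂v₂) gives v₂ = 1.104 × 96.42/11.76 = 9.050 m/s.
Energy conservation along the streamline gives P₂ = P₁ − ½ρ(v₂² − v₁²) − ρg(h₂ − h₁).
P₂ = 696500 + ½·1000·(1.104² − 9.050²) − 1000·9.8·(+17.38) = 696500 + (-40340) − (170300) = 485800 Pa.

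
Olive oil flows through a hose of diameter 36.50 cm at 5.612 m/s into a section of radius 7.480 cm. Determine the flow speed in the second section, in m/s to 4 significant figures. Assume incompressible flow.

The volume flow rate is constant, so v₂ = (A₁/A₂)v₁ = (1046/175.8)·5.612 = 33.41 m/s.

33.41 m/s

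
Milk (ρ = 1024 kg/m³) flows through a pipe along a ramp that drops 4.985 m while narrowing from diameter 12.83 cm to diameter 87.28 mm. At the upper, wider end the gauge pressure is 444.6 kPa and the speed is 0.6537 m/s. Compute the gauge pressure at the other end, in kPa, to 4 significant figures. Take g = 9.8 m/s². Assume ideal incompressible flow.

P₂ = 493.8 kPa

Mass conservation (A₁v₁ = A₂v₂) gives v₂ = 0.6537 × 129.3/59.83 = 1.413 m/s.
Applying Bernoulli between the two ends and solving for P₂: P₂ = P₁ + ½ρ(v₁² − v₂²) − ρgΔh.
P₂ = 444600 + ½·1024·(0.6537² − 1.413²) − 1024·9.8·(−4.985) = 444600 + (-802.8) − (-50030) = 493800 Pa.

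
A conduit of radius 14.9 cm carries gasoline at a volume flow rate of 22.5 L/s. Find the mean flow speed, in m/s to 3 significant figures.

v ≈ 0.323 m/s

Q = 22.5 L/s = 0.0225 m³/s.
v = Q/A = 0.0225 / 0.0697 = 0.323 m/s.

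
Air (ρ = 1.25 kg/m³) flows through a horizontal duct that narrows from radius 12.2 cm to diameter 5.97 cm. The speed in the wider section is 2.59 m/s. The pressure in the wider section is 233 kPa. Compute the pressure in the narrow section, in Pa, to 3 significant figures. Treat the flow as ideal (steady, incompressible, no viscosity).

232000 Pa

By continuity, v₂ = v₁·A₁/A₂ = 2.59·(468/28.0) = 43.3 m/s.
Bernoulli (h₁ = h₂): P₁ − P₂ = ½ρ(v₂² − v₁²).
P₂ = P₁ − ½ρ(v₂² − v₁²) = 233000 − ½·1.25·(43.3² − 2.59²) = 233000 − 1170 = 232000 Pa.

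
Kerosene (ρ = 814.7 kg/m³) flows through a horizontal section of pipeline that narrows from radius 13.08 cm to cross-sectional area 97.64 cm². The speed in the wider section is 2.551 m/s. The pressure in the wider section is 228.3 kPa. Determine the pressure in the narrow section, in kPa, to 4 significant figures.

The volume flow rate is constant, so v₂ = (A₁/A₂)v₁ = (537.5/97.64)·2.551 = 14.04 m/s.
The pipe is horizontal, so Bernoulli reduces to P₁ + ½ρv₁² = P₂ + ½ρv₂².
P₂ = P₁ − ½ρ(v₂² − v₁²) = 228300 − ½·814.7·(14.04² − 2.551²) = 228300 − 77680 = 150600 Pa.

150.6 kPa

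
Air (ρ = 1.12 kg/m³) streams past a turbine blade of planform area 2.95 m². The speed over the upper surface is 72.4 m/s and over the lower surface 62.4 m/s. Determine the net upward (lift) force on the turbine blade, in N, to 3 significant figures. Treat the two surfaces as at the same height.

2230 N

With equal heights on the two surfaces, Bernoulli gives P_lower − P_upper = ½ρ(v_upper² − v_lower²).
ΔP = ½·1.12·(72.4² − 62.4²) = 755 Pa.
Lift = ΔP · A = 755 × 2.95 = 2230 N.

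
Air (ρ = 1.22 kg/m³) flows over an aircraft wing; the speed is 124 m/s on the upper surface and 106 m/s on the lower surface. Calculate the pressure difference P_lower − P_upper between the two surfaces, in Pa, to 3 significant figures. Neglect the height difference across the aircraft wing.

2530 Pa

The pressure is lower where the speed is higher: ΔP = ½ρ(v_up² − v_low²).
ΔP = ½·1.22·(124² − 106²) = 2530 Pa.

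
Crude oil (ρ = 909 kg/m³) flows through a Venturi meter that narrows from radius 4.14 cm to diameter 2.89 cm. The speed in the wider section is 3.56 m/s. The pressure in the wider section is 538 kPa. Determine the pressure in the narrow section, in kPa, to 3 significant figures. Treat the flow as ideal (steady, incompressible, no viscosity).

By continuity, v₂ = v₁·A₁/A₂ = 3.56·(53.8/6.56) = 29.2 m/s.
Bernoulli (h₁ = h₂): P₁ − P₂ = ½ρ(v₂² − v₁²).
P₂ = P₁ − ½ρ(v₂² − v₁²) = 538000 − ½·909·(29.2² − 3.56²) = 538000 − 382000 = 156000 Pa.

P₂ ≈ 156 kPa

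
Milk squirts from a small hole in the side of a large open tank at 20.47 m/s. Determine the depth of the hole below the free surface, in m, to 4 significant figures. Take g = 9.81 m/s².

Inverting v = √(2gh) gives h = v² / 2g.
h = 20.47²/(2·9.81) = 419.0/19.62 = 21.36 m.

h ≈ 21.36 m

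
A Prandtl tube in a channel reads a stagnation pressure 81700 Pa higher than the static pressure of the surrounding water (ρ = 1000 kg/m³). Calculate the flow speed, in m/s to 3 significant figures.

v = 12.8 m/s

Bernoulli between the free stream and the stagnation point: ½ρv² = P_stag − P_static.
v = √(2ΔP/ρ) = √(2·81700/1000) = 12.8 m/s.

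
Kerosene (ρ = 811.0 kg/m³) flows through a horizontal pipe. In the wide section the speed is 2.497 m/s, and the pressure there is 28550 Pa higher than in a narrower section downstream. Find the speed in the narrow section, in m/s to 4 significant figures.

v₂ ≈ 8.755 m/s

With h₁ = h₂, rearranging Bernoulli gives v₂ = √(v₁² + 2ΔP/ρ).
v₂ = √(2.497² + 2·28550/811.0) = √(6.235 + 70.41) = 8.755 m/s.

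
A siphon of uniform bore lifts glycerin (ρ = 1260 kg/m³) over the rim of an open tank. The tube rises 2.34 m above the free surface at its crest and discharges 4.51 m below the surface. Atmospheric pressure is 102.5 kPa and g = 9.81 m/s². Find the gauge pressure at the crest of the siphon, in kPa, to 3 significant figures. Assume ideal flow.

P_gauge = -84.7 kPa

From the surface to the outlet (both open to atmosphere, surface at rest): v = √(2g·h_out) = √(2·9.81·4.51) = 9.41 m/s.
With constant cross-section the crest speed equals v; applying Bernoulli from the surface up to the crest, P_top = P_atm − ½ρv² − ρg·h_top.
P_top = 102500 − ½·1260·9.41² − 1260·9.81·2.34 = 17800 Pa. So P_gauge = P_top − P_atm = -84700 Pa.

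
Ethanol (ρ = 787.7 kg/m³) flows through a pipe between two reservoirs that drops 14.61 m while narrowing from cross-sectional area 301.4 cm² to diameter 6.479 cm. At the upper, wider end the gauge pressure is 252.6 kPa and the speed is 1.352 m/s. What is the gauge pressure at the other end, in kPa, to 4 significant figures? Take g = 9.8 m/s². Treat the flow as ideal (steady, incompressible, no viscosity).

By continuity, v₂ = v₁·A₁/A₂ = 1.352·(301.4/32.97) = 12.36 m/s.
Applying Bernoulli between the two ends and solving for P₂: P₂ = P₁ + ½ρ(v₁² − v₂²) − ρgΔh.
P₂ = 252600 + ½·787.7·(1.352² − 12.36²) − 787.7·9.8·(−14.61) = 252600 + (-59450) − (-112800) = 305900 Pa.

305.9 kPa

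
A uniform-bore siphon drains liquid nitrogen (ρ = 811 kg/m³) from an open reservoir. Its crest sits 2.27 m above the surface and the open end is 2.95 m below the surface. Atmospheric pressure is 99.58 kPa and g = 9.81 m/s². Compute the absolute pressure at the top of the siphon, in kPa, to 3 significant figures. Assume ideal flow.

P_top ≈ 58.1 kPa

Bernoulli surface→outlet gives ½v² = g·h_out, so v = √(2·9.81·2.95) = 7.61 m/s.
With constant cross-section the crest speed equals v; applying Bernoulli from the surface up to the crest, P_top = P_atm − ½ρv² − ρg·h_top.
P_top = 99580 − ½·811·7.61² − 811·9.81·2.27 = 58100 Pa.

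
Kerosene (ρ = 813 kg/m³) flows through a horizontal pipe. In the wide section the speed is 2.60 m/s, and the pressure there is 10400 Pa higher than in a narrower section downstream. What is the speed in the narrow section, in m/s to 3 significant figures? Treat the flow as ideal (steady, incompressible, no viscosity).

Horizontal Bernoulli: P₁ + ½ρv₁² = P₂ + ½ρv₂², so v₂² = v₁² + 2(P₁ − P₂)/ρ.
v₂ = √(2.60² + 2·10400/813) = √(6.76 + 25.6) = 5.69 m/s.

5.69 m/s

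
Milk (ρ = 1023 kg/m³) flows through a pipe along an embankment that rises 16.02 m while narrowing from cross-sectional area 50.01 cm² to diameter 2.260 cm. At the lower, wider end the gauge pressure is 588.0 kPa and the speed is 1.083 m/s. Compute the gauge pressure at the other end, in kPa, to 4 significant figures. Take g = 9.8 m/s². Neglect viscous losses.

The volume flow rate is constant, so v₂ = (A₁/A₂)v₁ = (50.01/4.011)·1.083 = 13.50 m/s.
Applying Bernoulli between the two ends and solving for P₂: P₂ = P₁ + ½ρ(v₁² − v₂²) − ρgΔh.
P₂ = 588000 + ½·1023·(1.083² − 13.50²) − 1023·9.8·(+16.02) = 588000 + (-92640) − (160600) = 334800 Pa.

334.8 kPa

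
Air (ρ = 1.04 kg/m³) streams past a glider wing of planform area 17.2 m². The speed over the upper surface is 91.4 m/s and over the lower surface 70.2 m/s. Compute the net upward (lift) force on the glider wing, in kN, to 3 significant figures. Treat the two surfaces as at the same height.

With equal heights on the two surfaces, Bernoulli gives P_lower − P_upper = ½ρ(v_upper² − v_lower²).
ΔP = ½·1.04·(91.4² − 70.2²) = 1780 Pa.
Lift = ΔP · A = 1780 × 17.2 = 30600 N.

30.6 kN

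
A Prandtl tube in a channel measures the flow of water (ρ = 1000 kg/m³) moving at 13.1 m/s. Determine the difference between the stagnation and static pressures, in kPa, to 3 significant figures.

Bernoulli between the free stream and the stagnation point: ½ρv² = P_stag − P_static.
ΔP = ½·1000·13.1² = 85800 Pa.

ΔP ≈ 85.8 kPa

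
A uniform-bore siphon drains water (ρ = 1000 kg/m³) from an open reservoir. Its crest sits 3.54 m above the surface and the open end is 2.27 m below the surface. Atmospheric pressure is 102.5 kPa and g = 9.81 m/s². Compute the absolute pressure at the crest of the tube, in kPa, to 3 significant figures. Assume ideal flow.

P_top ≈ 45.5 kPa

From the surface to the outlet (both open to atmosphere, surface at rest): v = √(2g·h_out) = √(2·9.81·2.27) = 6.67 m/s.
With constant cross-section the crest speed equals v; applying Bernoulli from the surface up to the crest, P_top = P_atm − ½ρv² − ρg·h_top.
P_top = 102500 − ½·1000·6.67² − 1000·9.81·3.54 = 45500 Pa.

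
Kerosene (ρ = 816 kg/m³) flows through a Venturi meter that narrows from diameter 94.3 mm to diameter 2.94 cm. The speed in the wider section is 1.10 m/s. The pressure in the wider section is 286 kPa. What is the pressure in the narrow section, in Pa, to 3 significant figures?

P₂ ≈ 234000 Pa

Mass conservation (A₁v₁ = A₂v₂) gives v₂ = 1.10 × 69.8/6.79 = 11.3 m/s.
With no height change, Bernoulli's equation is P₁ + ½ρv₁² = P₂ + ½ρv₂².
P₂ = P₁ − ½ρ(v₂² − v₁²) = 286000 − ½·816·(11.3² − 1.10²) = 286000 − 51800 = 234000 Pa.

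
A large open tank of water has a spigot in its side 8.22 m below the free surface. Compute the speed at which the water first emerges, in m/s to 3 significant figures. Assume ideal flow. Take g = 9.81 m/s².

v ≈ 12.7 m/s

The surface is effectively still and both ends are open, so ½v² = gh and v = √(2·9.81·8.22) = 12.7 m/s.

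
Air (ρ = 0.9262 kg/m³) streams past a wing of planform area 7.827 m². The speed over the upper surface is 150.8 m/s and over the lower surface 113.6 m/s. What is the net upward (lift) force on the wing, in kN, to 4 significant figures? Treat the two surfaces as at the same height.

The faster flow above has the lower pressure; Bernoulli (same height) gives ΔP = ½ρ(v_up² − v_low²).
ΔP = ½·0.9262·(150.8² − 113.6²) = 4555 Pa.
Lift = ΔP · A = 4555 × 7.827 = 35650 N.

F ≈ 35.65 kN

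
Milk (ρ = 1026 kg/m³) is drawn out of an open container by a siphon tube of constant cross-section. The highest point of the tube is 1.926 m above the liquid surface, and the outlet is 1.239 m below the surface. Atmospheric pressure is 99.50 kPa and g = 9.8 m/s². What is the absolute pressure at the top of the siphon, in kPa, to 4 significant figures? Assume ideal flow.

From the surface to the outlet (both open to atmosphere, surface at rest): v = √(2g·h_out) = √(2·9.8·1.239) = 4.928 m/s.
Continuity keeps v the same throughout the tube; from surface to crest, P_atm + 0 = P_top + ½ρv² + ρg·h_top.
P_top = 99500 − ½·1026·4.928² − 1026·9.8·1.926 = 67680 Pa.

67.68 kPa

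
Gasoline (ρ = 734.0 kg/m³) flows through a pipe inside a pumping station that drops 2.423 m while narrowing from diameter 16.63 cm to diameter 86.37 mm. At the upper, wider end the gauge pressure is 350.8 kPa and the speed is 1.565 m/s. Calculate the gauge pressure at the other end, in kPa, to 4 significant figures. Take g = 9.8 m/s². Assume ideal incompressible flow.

P₂ = 356.8 kPa

Mass conservation (A₁v₁ = A₂v₂) gives v₂ = 1.565 × 217.2/58.59 = 5.802 m/s.
Bernoulli: P₁ + ½ρv₁² + ρg h₁ = P₂ + ½ρv₂² + ρg h₂, so P₂ = P₁ + ½ρ(v₁² − v₂²) − ρg(h₂ − h₁).
P₂ = 350800 + ½·734.0·(1.565² − 5.802²) − 734.0·9.8·(−2.423) = 350800 + (-11460) − (-17430) = 356800 Pa.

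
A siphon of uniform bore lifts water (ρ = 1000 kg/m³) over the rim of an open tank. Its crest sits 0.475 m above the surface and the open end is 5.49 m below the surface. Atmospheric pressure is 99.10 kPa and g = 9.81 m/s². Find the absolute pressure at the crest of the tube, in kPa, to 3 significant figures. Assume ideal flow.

P_top = 40.6 kPa

From the surface to the outlet (both open to atmosphere, surface at rest): v = √(2g·h_out) = √(2·9.81·5.49) = 10.4 m/s.
With constant cross-section the crest speed equals v; applying Bernoulli from the surface up to the crest, P_top = P_atm − ½ρv² − ρg·h_top.
P_top = 99100 − ½·1000·10.4² − 1000·9.81·0.475 = 40600 Pa.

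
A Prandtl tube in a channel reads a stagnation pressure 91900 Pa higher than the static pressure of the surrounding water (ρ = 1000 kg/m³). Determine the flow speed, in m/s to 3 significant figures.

The dynamic pressure equals the rise in static pressure at the stagnation point: ΔP = ½ρv².
v = √(2ΔP/ρ) = √(2·91900/1000) = 13.6 m/s.

13.6 m/s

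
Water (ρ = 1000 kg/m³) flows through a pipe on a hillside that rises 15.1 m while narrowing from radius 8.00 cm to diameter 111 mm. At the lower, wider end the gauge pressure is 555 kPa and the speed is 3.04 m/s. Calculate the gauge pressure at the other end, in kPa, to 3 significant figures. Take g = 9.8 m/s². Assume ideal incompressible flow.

P₂ ≈ 392 kPa

Continuity gives A₁v₁ = A₂v₂, so v₂ = (201 cm²)/(96.8 cm²) × 3.04 m/s = 6.32 m/s.
Applying Bernoulli between the two ends and solving for P₂: P₂ = P₁ + ½ρ(v₁² − v₂²) − ρgΔh.
P₂ = 555000 + ½·1000·(3.04² − 6.32²) − 1000·9.8·(+15.1) = 555000 + (-15300) − (148000) = 392000 Pa.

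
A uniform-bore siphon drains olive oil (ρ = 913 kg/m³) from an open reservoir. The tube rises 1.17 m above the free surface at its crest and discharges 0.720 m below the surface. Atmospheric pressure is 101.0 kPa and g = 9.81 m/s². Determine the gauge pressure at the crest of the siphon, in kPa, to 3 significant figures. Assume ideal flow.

-16.9 kPa

From the surface to the outlet (both open to atmosphere, surface at rest): v = √(2g·h_out) = √(2·9.81·0.720) = 3.76 m/s.
With constant cross-section the crest speed equals v; applying Bernoulli from the surface up to the crest, P_top = P_atm − ½ρv² − ρg·h_top.
P_top = 101000 − ½·913·3.76² − 913·9.81·1.17 = 84100 Pa. So P_gauge = P_top − P_atm = -16900 Pa.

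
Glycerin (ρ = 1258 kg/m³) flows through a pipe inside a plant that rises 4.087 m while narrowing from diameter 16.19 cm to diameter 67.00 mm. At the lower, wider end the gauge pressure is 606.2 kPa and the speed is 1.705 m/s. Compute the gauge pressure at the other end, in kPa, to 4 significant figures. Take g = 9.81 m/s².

Mass conservation (A₁v₁ = A₂v₂) gives v₂ = 1.705 × 205.9/35.26 = 9.956 m/s.
Bernoulli: P₁ + ½ρv₁² + ρg h₁ = P₂ + ½ρv₂² + ρg h₂, so P₂ = P₁ + ½ρ(v₁² − v₂²) − ρg(h₂ − h₁).
P₂ = 606200 + ½·1258·(1.705² − 9.956²) − 1258·9.81·(+4.087) = 606200 + (-60510) − (50440) = 495200 Pa.

P₂ ≈ 495.2 kPa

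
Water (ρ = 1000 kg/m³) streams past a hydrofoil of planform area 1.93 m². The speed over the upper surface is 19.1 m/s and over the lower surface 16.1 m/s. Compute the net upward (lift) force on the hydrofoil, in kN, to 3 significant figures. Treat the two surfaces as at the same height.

F = 102 kN

From P + ½ρv² = const at equal height, P_low − P_up = ½ρ(v_up² − v_low²).
ΔP = ½·1000·(19.1² − 16.1²) = 52800 Pa.
Lift = ΔP · A = 52800 × 1.93 = 102000 N.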